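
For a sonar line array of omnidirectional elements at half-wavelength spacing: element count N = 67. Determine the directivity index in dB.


DI = 10*log10(67) = 18.26

18.26 dB


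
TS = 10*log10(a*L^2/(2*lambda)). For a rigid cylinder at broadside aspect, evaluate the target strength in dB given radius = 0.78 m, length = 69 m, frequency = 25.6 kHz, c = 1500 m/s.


lambda = 1500/25600 = 0.05859 m
TS = 10*log10(0.78*69^2/(2*0.05859)) = 45.01

45.01 dB


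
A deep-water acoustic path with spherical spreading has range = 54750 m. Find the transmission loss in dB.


TL = 20*log10(54750) = 94.77

94.77 dB


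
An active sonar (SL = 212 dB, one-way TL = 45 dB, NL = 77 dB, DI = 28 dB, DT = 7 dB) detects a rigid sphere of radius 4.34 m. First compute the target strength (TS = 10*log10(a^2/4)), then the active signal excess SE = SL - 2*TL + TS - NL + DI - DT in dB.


Step 1: TS = 10*log10(4.34^2/4) = 6.73 dB
Step 2: SE = SL - 2*TL + TS - NL + DI - DT = 212 - 2*45 + (6.73) - 77 + 28 - 7 = 72.73

72.73 dB


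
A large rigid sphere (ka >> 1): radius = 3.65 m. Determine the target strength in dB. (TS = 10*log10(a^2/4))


TS = 10*log10(3.65^2 / 4) = 10*log10(3.330625) = 5.23

5.23 dB


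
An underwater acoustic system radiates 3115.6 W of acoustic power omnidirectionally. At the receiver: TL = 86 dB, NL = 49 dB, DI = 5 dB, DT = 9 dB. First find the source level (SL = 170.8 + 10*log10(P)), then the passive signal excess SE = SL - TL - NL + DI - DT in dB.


Step 1: SL = 170.8 + 10*log10(3115.6) = 205.74 dB
Step 2: SE = SL - TL - NL + DI - DT = 205.74 - 86 - 49 + 5 - 9 = 66.74

66.74 dB


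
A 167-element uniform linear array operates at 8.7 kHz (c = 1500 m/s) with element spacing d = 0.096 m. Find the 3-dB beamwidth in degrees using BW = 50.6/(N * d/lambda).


0.54 deg


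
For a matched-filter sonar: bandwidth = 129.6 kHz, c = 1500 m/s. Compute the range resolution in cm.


dR = c/(2*BW) = 1500 / (2 * 129.6e3) = 0.0058 m = 0.58 cm

0.58 cm


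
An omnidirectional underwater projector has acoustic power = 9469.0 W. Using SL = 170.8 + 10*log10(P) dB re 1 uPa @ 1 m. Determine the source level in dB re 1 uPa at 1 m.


SL = 170.8 + 10*log10(9469.0) = 170.8 + 39.76 = 210.56

210.56 dB


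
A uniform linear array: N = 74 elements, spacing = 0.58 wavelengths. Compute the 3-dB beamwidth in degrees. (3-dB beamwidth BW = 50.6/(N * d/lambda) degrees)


BW = 50.6 / (74 * 0.58) = 50.6 / 42.92 = 1.18

1.18 deg


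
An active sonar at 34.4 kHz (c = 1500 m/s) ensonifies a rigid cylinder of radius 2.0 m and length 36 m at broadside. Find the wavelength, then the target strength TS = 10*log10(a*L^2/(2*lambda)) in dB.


Step 1: lambda = c/f = 1500/34400 = 0.0436 m
Step 2: TS = 10*log10(a*L^2/(2*lambda)) = 10*log10(2.0*36^2/(2*0.0436)) = 44.73

44.73 dB


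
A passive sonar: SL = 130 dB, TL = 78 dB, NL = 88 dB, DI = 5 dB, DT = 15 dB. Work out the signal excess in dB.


SE = SL - TL - NL + DI - DT = 130 - 78 - 88 + 5 - 15 = -46

-46 dB


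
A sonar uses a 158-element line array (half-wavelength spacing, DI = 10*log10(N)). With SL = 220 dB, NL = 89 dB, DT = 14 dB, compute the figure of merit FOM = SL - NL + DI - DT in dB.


Step 1: DI = 10*log10(158) = 21.99 dB
Step 2: FOM = SL - NL + DI - DT = 220 - 89 + 21.99 - 14 = 138.99

138.99 dB


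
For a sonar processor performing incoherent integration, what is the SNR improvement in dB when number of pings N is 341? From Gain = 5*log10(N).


Gain = 5*log10(341) = 12.66

12.66 dB


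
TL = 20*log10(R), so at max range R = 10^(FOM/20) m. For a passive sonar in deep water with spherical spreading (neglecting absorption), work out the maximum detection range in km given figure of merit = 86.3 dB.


At max range FOM = TL, so 20*log10(R) = 86.3
R = 10^(86.3/20) = 20653.8 m = 20.65 km

20.65 km


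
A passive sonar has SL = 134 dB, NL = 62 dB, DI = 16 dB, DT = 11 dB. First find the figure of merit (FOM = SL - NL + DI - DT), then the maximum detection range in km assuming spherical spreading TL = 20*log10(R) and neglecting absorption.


Step 1: FOM = SL - NL + DI - DT = 134 - 62 + 16 - 11 = 77 dB
Step 2: at max range FOM = TL = 20*log10(R), so R = 10^(77/20) = 7079.46 m = 7.08 km

7.08 km


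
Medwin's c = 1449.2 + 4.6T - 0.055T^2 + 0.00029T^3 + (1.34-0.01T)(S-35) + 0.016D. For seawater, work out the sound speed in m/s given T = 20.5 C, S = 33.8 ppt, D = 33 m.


1522.05 m/s


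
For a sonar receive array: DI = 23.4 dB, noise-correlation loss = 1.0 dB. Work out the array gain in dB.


22.4 dB


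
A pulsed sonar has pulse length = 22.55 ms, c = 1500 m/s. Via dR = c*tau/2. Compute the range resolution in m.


16.9125 m


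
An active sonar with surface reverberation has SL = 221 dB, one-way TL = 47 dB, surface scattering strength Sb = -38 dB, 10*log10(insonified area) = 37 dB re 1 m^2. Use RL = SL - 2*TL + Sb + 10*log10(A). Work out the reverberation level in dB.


126 dB


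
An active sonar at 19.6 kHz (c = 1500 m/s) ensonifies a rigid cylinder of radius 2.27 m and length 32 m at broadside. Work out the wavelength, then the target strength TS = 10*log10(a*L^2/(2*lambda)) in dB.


Step 1: lambda = c/f = 1500/19600 = 0.07653 m
Step 2: TS = 10*log10(a*L^2/(2*lambda)) = 10*log10(2.27*32^2/(2*0.07653)) = 41.81

41.81 dB


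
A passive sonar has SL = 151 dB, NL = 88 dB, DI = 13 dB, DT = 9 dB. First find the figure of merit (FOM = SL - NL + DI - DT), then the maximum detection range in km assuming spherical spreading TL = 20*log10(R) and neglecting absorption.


Step 1: FOM = SL - NL + DI - DT = 151 - 88 + 13 - 9 = 67 dB
Step 2: at max range FOM = TL = 20*log10(R), so R = 10^(67/20) = 2238.72 m = 2.24 km

2.24 km


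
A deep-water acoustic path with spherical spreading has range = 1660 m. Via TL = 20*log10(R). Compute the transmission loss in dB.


TL = 20*log10(1660) = 64.4

64.4 dB


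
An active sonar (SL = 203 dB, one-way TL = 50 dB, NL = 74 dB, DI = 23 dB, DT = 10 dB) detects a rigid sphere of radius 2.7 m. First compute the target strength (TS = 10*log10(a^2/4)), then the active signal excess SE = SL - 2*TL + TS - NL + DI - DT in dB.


Step 1: TS = 10*log10(2.7^2/4) = 2.61 dB
Step 2: SE = SL - 2*TL + TS - NL + DI - DT = 203 - 2*50 + (2.61) - 74 + 23 - 10 = 44.61

44.61 dB


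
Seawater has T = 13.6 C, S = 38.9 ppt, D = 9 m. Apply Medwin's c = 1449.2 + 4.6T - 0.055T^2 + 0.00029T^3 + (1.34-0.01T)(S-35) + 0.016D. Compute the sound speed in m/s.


1507.16 m/s


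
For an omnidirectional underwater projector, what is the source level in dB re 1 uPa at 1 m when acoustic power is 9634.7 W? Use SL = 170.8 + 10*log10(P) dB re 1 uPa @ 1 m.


SL = 170.8 + 10*log10(9634.7) = 170.8 + 39.84 = 210.64

210.64 dB


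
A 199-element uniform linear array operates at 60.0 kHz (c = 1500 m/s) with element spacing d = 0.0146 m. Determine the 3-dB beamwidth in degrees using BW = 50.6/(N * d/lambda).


Step 1: lambda = 1500/60000 = 0.025 m
Step 2: d/lambda = 0.0146/0.025 = 0.584
Step 3: BW = 50.6/(N * d/lambda) = 50.6/(199 * 0.584) = 0.44

0.44 deg


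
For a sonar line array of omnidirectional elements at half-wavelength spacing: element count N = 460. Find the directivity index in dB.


DI = 10*log10(460) = 26.63

26.63 dB


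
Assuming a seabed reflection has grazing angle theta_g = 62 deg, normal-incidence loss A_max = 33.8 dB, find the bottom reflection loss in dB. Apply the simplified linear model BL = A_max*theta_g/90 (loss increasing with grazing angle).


BL = A_max * theta_g / 90 = 33.8 * 62 / 90 = 23.28

23.28 dB


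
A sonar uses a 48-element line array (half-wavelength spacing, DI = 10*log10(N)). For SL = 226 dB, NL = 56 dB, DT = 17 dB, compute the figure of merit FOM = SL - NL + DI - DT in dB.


169.81 dB


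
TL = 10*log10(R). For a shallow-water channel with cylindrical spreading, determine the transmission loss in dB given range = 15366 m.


41.87 dB


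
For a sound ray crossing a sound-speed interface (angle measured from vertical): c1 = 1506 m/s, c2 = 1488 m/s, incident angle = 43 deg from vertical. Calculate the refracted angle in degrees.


sin(theta2) = (c2/c1)*sin(theta1) = (1488/1506)*sin(43 deg) = 0.67385
theta2 = arcsin(0.67385) = 42.36

42.36 deg


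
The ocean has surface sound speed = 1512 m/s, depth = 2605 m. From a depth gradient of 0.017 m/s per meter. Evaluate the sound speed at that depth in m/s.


1556.285 m/s


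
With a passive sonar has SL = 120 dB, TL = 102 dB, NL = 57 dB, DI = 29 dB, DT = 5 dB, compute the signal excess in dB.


SE = SL - TL - NL + DI - DT = 120 - 102 - 57 + 29 - 5 = -15

-15 dB


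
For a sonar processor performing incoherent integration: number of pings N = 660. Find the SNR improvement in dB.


14.1 dB


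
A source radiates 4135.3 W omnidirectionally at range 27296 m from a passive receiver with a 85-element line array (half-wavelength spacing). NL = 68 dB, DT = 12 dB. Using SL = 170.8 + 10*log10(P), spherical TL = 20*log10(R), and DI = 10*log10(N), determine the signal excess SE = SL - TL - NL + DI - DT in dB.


Step 1: SL = 170.8 + 10*log10(4135.3) = 206.97 dB
Step 2: TL = 20*log10(27296) = 88.72 dB
Step 3: DI = 10*log10(85) = 19.29 dB
Step 4: SE = SL - TL - NL + DI - DT = 206.97 - 88.72 - 68 + 19.29 - 12 = 57.54

57.54 dB


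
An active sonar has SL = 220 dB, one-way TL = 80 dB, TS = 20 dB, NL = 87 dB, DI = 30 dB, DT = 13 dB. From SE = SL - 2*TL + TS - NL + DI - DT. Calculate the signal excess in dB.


SE = SL - 2*TL + TS - NL + DI - DT = 220 - 2*80 + (20) - 87 + 30 - 13 = 10

10 dB


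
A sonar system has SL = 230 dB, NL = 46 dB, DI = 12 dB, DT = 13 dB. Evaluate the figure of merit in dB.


FOM = SL - NL + DI - DT = 230 - 46 + 12 - 13 = 183

183 dB


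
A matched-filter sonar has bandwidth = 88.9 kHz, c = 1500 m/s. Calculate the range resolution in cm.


0.84 cm


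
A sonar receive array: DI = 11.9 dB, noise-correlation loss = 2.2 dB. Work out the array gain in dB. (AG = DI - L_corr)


9.7 dB


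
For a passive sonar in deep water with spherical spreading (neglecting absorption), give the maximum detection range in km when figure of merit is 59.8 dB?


At max range FOM = TL, so 20*log10(R) = 59.8
R = 10^(59.8/20) = 977.24 m = 0.98 km

0.98 km


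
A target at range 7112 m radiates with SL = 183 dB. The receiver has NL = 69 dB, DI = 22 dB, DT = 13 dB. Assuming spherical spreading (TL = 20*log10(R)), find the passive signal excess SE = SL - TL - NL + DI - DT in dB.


Step 1: TL = 20*log10(7112) = 77.04 dB
Step 2: SE = 183 - 77.04 - 69 + 22 - 13 = 45.96

45.96 dB


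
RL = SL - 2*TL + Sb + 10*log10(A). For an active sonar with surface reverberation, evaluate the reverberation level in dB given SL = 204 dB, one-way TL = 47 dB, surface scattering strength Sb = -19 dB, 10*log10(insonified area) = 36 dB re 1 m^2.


RL = SL - 2*TL + Sb + 10*log10(A) = 204 - 2*47 + (-19) + 36 = 127

127 dB


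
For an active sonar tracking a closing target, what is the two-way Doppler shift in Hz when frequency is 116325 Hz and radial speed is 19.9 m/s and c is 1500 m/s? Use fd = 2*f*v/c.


fd = 2*f*v/c = 2 * 116325 * 19.9 / 1500 = 3086.49

3086.49 Hz


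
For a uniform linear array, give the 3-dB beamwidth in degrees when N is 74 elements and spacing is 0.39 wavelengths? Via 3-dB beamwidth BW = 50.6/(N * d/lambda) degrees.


1.75 deg


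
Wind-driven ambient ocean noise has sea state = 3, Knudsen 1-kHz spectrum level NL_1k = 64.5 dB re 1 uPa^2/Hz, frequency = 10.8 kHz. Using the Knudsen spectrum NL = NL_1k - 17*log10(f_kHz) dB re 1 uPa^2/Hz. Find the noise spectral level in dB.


NL = NL_1k - 17*log10(f_kHz) = 64.5 - 17*log10(10.8) = 64.5 - (17.57) = 46.93

46.93 dB


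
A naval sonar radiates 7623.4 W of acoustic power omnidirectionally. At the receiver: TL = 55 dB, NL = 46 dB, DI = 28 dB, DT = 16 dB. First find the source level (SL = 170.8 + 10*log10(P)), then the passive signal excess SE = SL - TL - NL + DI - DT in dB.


Step 1: SL = 170.8 + 10*log10(7623.4) = 209.62 dB
Step 2: SE = SL - TL - NL + DI - DT = 209.62 - 55 - 46 + 28 - 16 = 120.62

120.62 dB


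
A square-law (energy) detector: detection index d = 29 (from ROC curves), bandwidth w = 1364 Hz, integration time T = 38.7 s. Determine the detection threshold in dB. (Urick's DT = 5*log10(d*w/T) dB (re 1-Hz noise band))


15.05 dB


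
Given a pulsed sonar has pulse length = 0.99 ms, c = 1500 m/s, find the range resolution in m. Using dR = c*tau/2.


dR = c*tau/2 = 1500 * 0.99e-3 / 2 = 0.7425

0.7425 m


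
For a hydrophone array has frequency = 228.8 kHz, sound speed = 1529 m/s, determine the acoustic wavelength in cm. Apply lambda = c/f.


0.67 cm


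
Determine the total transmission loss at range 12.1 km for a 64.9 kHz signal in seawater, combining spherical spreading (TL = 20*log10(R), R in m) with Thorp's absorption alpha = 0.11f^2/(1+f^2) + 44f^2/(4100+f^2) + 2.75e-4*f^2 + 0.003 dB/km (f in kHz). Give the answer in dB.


366.83 dB


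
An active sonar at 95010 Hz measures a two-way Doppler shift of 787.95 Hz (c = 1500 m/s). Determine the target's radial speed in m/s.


6.22 m/s


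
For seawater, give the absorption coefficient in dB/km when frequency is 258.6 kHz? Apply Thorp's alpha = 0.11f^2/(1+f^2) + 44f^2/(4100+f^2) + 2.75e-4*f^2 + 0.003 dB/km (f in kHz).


f^2 = 66873.96
alpha = 0.11*66873.96/(1+66873.96) + 44*66873.96/(4100+66873.96) + 2.75e-4*66873.96 + 0.003 = 59.962

59.962 dB/km


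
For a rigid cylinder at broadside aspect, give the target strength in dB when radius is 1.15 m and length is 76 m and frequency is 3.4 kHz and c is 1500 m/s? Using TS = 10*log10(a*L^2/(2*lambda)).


38.77 dB


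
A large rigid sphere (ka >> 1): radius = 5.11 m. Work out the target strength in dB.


TS = 10*log10(5.11^2 / 4) = 10*log10(6.528025) = 8.15

8.15 dB


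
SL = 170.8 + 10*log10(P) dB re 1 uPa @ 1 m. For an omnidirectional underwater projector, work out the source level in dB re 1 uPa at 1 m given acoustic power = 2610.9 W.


SL = 170.8 + 10*log10(2610.9) = 170.8 + 34.17 = 204.97

204.97 dB


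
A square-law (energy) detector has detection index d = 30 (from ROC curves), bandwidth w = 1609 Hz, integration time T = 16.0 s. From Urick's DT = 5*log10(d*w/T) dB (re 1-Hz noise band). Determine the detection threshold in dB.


DT = 5*log10(d*w/T) = 5*log10(30 * 1609 / 16.0) = 5*log10(3016.88) = 17.4

17.4 dB


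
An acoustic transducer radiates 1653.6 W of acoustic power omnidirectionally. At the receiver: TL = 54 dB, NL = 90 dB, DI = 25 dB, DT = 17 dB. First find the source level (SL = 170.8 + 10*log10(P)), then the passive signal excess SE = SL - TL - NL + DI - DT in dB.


Step 1: SL = 170.8 + 10*log10(1653.6) = 202.98 dB
Step 2: SE = SL - TL - NL + DI - DT = 202.98 - 54 - 90 + 25 - 17 = 66.98

66.98 dB


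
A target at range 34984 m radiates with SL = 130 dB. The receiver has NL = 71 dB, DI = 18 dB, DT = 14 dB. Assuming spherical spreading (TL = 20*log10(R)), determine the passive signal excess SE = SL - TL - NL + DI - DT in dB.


Step 1: TL = 20*log10(34984) = 90.88 dB
Step 2: SE = 130 - 90.88 - 71 + 18 - 14 = -27.88

-27.88 dB


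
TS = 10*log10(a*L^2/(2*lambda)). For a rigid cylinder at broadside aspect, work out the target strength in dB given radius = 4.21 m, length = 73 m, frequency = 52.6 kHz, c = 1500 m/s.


lambda = 1500/52600 = 0.02852 m
TS = 10*log10(4.21*73^2/(2*0.02852)) = 55.95

55.95 dB


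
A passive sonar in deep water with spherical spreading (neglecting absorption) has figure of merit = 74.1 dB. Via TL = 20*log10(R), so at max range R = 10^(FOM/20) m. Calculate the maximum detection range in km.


At max range FOM = TL, so 20*log10(R) = 74.1
R = 10^(74.1/20) = 5069.91 m = 5.07 km

5.07 km


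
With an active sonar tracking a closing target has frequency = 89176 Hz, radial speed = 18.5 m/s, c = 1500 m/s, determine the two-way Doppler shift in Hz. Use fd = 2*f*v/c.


2199.67 Hz


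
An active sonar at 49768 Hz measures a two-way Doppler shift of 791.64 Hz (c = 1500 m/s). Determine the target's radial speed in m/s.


From fd = 2*f*v/c, v = c*fd/(2*f) = 1500 * 791.64 / (2*49768) = 11.93

11.93 m/s


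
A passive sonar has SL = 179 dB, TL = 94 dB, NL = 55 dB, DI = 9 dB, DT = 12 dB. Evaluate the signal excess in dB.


SE = SL - TL - NL + DI - DT = 179 - 94 - 55 + 9 - 12 = 27

27 dB


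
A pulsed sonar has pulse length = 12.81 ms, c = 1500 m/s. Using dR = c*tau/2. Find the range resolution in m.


dR = c*tau/2 = 1500 * 12.81e-3 / 2 = 9.6075

9.6075 m


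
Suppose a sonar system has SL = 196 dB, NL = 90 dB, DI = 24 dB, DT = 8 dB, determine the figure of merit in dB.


FOM = SL - NL + DI - DT = 196 - 90 + 24 - 8 = 122

122 dB


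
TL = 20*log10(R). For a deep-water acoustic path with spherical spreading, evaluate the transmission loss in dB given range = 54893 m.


94.79 dB


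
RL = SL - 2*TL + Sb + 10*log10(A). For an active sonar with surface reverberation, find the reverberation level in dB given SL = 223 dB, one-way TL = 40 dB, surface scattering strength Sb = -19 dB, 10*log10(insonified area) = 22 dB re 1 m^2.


146 dB


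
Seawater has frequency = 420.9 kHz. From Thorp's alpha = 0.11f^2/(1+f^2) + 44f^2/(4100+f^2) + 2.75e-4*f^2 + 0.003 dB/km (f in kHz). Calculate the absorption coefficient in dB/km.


91.836 dB/km


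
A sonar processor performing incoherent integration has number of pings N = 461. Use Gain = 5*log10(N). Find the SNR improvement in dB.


Gain = 5*log10(461) = 13.32

13.32 dB


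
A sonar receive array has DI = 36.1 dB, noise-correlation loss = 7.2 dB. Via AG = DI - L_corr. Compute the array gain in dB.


AG = DI - L_corr = 36.1 - 7.2 = 28.9

28.9 dB


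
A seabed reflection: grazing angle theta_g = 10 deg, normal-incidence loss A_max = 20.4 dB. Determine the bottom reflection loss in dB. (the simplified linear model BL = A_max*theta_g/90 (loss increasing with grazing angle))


BL = A_max * theta_g / 90 = 20.4 * 10 / 90 = 2.27

2.27 dB


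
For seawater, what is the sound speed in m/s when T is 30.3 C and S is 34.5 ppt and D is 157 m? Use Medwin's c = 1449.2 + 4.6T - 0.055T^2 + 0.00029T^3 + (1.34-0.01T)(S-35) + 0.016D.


c = 1449.2 + 4.6*30.3 - 0.055*30.3^2 + 0.00029*30.3^3 + (1.34 - 0.01*30.3)*(34.5 - 35) + 0.016*157 = 1548.15

1548.15 m/s


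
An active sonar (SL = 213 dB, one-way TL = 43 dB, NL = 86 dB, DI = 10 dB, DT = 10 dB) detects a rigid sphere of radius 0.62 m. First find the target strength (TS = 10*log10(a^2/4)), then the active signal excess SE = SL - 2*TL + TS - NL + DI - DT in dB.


Step 1: TS = 10*log10(0.62^2/4) = -10.17 dB
Step 2: SE = SL - 2*TL + TS - NL + DI - DT = 213 - 2*43 + (-10.17) - 86 + 10 - 10 = 30.83

30.83 dB


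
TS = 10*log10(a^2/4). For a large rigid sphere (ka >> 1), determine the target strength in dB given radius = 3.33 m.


TS = 10*log10(3.33^2 / 4) = 10*log10(2.772225) = 4.43

4.43 dB


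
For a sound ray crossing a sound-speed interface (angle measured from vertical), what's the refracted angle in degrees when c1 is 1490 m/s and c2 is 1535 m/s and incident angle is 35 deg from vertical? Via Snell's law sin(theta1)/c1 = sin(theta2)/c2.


sin(theta2) = (c2/c1)*sin(theta1) = (1535/1490)*sin(35 deg) = 0.5909
theta2 = arcsin(0.5909) = 36.22

36.22 deg


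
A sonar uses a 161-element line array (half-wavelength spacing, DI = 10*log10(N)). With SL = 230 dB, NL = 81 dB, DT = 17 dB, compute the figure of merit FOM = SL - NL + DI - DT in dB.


Step 1: DI = 10*log10(161) = 22.07 dB
Step 2: FOM = SL - NL + DI - DT = 230 - 81 + 22.07 - 17 = 154.07

154.07 dB


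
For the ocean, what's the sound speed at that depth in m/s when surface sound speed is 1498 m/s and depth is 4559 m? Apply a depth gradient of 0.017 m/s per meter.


c = 1498 + 0.017 * 4559 = 1575.503

1575.503 m/s


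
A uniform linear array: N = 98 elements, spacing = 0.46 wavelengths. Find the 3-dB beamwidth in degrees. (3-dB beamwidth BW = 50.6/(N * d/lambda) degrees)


BW = 50.6 / (98 * 0.46) = 50.6 / 45.08 = 1.12

1.12 deg


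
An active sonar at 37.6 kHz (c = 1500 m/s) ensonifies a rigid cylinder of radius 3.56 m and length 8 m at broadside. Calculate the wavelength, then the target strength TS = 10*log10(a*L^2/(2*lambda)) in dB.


Step 1: lambda = c/f = 1500/37600 = 0.03989 m
Step 2: TS = 10*log10(a*L^2/(2*lambda)) = 10*log10(3.56*8^2/(2*0.03989)) = 34.56

34.56 dB


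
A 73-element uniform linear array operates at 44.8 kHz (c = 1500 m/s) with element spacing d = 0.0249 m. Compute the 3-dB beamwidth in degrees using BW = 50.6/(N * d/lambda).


Step 1: lambda = 1500/44800 = 0.03348 m
Step 2: d/lambda = 0.0249/0.03348 = 0.7437
Step 3: BW = 50.6/(N * d/lambda) = 50.6/(73 * 0.7437) = 0.93

0.93 deg


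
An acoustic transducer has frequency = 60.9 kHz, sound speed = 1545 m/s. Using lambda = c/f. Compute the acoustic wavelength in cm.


2.54 cm


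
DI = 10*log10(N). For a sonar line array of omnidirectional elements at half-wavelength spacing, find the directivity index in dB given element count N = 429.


DI = 10*log10(429) = 26.32

26.32 dB


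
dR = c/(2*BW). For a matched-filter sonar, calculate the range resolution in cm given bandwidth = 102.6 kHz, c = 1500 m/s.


0.73 cm


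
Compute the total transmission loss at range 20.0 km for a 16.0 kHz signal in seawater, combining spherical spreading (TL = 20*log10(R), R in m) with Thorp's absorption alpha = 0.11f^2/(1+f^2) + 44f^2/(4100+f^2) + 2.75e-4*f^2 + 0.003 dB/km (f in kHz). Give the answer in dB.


Step 1 (Thorp): alpha = 0.11*256.0/(1+256.0) + 44*256.0/(4100+256.0) + 2.75e-4*256.0 + 0.003 = 2.7688 dB/km
Step 2: TL_spread = 20*log10(20000) = 86.02 dB
Step 3: TL_abs = alpha*R = 2.7688 * 20.0 = 55.38 dB
Step 4: TL_total = 86.02 + 55.38 = 141.4

141.4 dB


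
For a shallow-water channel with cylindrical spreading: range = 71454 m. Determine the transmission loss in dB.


TL = 10*log10(71454) = 48.54

48.54 dB


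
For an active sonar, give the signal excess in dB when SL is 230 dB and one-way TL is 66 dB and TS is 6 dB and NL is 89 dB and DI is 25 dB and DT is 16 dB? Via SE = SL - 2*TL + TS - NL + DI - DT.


SE = SL - 2*TL + TS - NL + DI - DT = 230 - 2*66 + (6) - 89 + 25 - 16 = 24

24 dB


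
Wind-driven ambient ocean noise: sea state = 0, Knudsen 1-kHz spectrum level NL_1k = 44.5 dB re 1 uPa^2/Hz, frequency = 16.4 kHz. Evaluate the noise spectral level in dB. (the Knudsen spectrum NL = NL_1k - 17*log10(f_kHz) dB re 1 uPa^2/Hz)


23.85 dB


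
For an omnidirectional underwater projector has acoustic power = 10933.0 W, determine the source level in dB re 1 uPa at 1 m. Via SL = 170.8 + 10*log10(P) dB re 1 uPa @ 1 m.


SL = 170.8 + 10*log10(10933.0) = 170.8 + 40.39 = 211.19

211.19 dB


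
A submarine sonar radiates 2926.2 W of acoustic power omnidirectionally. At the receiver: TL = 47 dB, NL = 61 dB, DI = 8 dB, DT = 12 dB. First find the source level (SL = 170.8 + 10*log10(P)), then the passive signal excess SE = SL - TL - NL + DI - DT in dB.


Step 1: SL = 170.8 + 10*log10(2926.2) = 205.46 dB
Step 2: SE = SL - TL - NL + DI - DT = 205.46 - 47 - 61 + 8 - 12 = 93.46

93.46 dB


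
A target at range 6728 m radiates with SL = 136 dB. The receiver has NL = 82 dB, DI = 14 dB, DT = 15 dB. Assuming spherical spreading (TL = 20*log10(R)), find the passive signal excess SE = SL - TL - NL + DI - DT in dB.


Step 1: TL = 20*log10(6728) = 76.56 dB
Step 2: SE = 136 - 76.56 - 82 + 14 - 15 = -23.56

-23.56 dB


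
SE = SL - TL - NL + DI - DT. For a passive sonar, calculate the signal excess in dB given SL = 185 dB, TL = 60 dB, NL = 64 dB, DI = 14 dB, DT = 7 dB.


68 dB


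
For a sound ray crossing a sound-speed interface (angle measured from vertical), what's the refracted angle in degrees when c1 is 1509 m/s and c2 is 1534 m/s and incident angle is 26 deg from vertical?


sin(theta2) = (c2/c1)*sin(theta1) = (1534/1509)*sin(26 deg) = 0.44563
theta2 = arcsin(0.44563) = 26.46

26.46 deg


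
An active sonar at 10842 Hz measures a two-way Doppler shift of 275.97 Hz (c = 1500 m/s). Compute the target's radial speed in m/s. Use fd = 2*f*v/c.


19.09 m/s


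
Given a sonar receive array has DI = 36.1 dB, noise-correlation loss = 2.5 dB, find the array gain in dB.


AG = DI - L_corr = 36.1 - 2.5 = 33.6

33.6 dB


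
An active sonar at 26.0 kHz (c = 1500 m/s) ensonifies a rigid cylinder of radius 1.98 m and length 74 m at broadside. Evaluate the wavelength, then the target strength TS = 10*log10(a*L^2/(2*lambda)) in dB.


Step 1: lambda = c/f = 1500/26000 = 0.05769 m
Step 2: TS = 10*log10(a*L^2/(2*lambda)) = 10*log10(1.98*74^2/(2*0.05769)) = 49.73

49.73 dB


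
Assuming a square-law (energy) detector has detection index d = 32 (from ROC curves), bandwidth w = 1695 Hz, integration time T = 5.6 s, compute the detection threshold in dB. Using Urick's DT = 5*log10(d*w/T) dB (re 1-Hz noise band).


DT = 5*log10(d*w/T) = 5*log10(32 * 1695 / 5.6) = 5*log10(9685.71) = 19.93

19.93 dB


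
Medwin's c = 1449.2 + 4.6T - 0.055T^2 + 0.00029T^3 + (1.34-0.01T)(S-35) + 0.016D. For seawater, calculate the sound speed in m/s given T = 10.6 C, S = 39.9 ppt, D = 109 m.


c = 1449.2 + 4.6*10.6 - 0.055*10.6^2 + 0.00029*10.6^3 + (1.34 - 0.01*10.6)*(39.9 - 35) + 0.016*109 = 1499.92

1499.92 m/s


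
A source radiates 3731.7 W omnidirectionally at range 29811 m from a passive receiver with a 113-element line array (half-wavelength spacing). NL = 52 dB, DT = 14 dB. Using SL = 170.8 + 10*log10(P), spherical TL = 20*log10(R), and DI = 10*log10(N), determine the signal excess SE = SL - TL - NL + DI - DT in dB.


Step 1: SL = 170.8 + 10*log10(3731.7) = 206.52 dB
Step 2: TL = 20*log10(29811) = 89.49 dB
Step 3: DI = 10*log10(113) = 20.53 dB
Step 4: SE = SL - TL - NL + DI - DT = 206.52 - 89.49 - 52 + 20.53 - 14 = 71.56

71.56 dB


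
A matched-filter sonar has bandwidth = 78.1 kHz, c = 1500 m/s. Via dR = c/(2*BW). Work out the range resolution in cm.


0.96 cm


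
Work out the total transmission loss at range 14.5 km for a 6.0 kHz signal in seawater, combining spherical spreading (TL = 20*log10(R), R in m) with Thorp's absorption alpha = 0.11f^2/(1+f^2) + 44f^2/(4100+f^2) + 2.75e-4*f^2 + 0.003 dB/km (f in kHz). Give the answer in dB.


Step 1 (Thorp): alpha = 0.11*36.0/(1+36.0) + 44*36.0/(4100+36.0) + 2.75e-4*36.0 + 0.003 = 0.5029 dB/km
Step 2: TL_spread = 20*log10(14500) = 83.23 dB
Step 3: TL_abs = alpha*R = 0.5029 * 14.5 = 7.29 dB
Step 4: TL_total = 83.23 + 7.29 = 90.52

90.52 dB


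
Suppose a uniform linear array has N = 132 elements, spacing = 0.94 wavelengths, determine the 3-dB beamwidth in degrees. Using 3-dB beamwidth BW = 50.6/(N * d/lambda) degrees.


BW = 50.6 / (132 * 0.94) = 50.6 / 124.08 = 0.41

0.41 deg


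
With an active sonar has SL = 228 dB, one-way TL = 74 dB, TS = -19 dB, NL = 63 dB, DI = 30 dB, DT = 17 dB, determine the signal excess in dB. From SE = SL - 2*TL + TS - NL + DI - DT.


11 dB


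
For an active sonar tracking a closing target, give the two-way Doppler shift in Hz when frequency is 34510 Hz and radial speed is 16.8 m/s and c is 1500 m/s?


773.02 Hz


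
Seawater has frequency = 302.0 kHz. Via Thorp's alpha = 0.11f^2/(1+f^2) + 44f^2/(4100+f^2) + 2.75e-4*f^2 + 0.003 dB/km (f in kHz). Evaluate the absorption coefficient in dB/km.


67.301 dB/km


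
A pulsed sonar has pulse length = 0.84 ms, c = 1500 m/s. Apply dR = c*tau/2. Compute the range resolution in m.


dR = c*tau/2 = 1500 * 0.84e-3 / 2 = 0.63

0.63 m


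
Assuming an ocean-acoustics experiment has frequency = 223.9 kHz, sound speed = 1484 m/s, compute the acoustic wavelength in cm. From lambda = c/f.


0.66 cm


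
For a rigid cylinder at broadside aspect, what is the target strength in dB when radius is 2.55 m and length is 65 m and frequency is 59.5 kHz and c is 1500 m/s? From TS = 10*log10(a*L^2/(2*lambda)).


lambda = 1500/59500 = 0.02521 m
TS = 10*log10(2.55*65^2/(2*0.02521)) = 53.3

53.3 dB


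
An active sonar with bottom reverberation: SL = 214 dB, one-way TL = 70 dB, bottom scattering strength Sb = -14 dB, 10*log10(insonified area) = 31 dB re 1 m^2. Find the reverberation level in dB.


RL = SL - 2*TL + Sb + 10*log10(A) = 214 - 2*70 + (-14) + 31 = 91

91 dB


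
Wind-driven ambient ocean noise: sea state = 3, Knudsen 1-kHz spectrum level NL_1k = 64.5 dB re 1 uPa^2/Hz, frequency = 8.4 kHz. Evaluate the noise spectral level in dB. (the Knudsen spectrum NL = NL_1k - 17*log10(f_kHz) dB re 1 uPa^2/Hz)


48.79 dB


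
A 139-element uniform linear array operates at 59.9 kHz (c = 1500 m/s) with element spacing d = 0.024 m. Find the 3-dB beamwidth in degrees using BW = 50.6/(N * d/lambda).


Step 1: lambda = 1500/59900 = 0.02504 m
Step 2: d/lambda = 0.024/0.02504 = 0.9585
Step 3: BW = 50.6/(N * d/lambda) = 50.6/(139 * 0.9585) = 0.38

0.38 deg


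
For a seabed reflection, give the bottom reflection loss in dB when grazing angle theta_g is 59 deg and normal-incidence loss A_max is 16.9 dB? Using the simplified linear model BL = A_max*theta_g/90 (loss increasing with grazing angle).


BL = A_max * theta_g / 90 = 16.9 * 59 / 90 = 11.08

11.08 dB


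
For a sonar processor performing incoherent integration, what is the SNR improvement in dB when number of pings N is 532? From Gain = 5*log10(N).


13.63 dB


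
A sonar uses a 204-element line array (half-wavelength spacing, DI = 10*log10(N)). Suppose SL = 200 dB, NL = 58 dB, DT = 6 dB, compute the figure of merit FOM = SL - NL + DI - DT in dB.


159.1 dB


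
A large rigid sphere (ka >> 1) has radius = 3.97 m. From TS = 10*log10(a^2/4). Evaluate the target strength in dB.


5.96 dB


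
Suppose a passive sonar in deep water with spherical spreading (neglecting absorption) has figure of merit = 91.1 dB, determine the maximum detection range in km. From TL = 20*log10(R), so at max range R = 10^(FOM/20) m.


35.89 km


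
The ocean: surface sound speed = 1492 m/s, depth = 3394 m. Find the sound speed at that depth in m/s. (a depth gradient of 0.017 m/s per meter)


c = 1492 + 0.017 * 3394 = 1549.698

1549.698 m/s


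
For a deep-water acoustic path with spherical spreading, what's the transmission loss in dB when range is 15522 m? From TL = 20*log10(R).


TL = 20*log10(15522) = 83.82

83.82 dB


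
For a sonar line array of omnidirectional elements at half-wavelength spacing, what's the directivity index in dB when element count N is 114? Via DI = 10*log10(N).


DI = 10*log10(114) = 20.57

20.57 dB


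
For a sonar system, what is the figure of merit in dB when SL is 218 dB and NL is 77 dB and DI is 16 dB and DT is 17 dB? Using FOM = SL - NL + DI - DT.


FOM = SL - NL + DI - DT = 218 - 77 + 16 - 17 = 140

140 dB


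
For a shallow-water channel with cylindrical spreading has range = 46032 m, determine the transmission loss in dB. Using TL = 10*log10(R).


TL = 10*log10(46032) = 46.63

46.63 dB


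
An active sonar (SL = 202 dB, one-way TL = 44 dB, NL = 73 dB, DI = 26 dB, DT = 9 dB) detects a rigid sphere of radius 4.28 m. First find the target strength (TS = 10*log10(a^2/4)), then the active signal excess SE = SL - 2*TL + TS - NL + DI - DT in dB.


Step 1: TS = 10*log10(4.28^2/4) = 6.61 dB
Step 2: SE = SL - 2*TL + TS - NL + DI - DT = 202 - 2*44 + (6.61) - 73 + 26 - 9 = 64.61

64.61 dB


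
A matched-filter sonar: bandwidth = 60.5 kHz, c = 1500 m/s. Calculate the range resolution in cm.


dR = c/(2*BW) = 1500 / (2 * 60.5e3) = 0.0124 m = 1.24 cm

1.24 cm


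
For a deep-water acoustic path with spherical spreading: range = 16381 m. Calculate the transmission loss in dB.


84.29 dB


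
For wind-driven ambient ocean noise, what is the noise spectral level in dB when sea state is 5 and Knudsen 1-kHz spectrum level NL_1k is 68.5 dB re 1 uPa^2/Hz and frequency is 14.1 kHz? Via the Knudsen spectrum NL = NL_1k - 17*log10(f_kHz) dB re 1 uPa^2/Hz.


48.96 dB


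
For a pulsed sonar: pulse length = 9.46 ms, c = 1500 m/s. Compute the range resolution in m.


dR = c*tau/2 = 1500 * 9.46e-3 / 2 = 7.095

7.095 m


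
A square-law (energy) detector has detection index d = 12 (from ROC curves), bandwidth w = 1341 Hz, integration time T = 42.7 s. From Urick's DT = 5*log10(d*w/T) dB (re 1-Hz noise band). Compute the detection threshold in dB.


DT = 5*log10(d*w/T) = 5*log10(12 * 1341 / 42.7) = 5*log10(376.86) = 12.88

12.88 dB


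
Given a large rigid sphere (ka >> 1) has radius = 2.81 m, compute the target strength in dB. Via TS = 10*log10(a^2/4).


2.95 dB


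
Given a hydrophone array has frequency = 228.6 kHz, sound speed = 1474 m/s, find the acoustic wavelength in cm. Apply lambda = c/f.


0.64 cm


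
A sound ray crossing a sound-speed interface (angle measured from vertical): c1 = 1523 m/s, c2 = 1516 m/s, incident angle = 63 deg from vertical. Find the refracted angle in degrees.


sin(theta2) = (c2/c1)*sin(theta1) = (1516/1523)*sin(63 deg) = 0.88691
theta2 = arcsin(0.88691) = 62.49

62.49 deg


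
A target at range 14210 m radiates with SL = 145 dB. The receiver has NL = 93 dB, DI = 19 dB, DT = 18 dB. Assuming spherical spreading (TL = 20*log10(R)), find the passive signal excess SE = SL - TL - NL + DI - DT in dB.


-30.05 dB


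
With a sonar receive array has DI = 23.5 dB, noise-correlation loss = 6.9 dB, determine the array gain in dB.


AG = DI - L_corr = 23.5 - 6.9 = 16.6

16.6 dB


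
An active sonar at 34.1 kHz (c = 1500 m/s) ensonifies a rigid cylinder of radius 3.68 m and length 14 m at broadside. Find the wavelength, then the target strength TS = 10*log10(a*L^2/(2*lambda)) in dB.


Step 1: lambda = c/f = 1500/34100 = 0.04399 m
Step 2: TS = 10*log10(a*L^2/(2*lambda)) = 10*log10(3.68*14^2/(2*0.04399)) = 39.14

39.14 dB


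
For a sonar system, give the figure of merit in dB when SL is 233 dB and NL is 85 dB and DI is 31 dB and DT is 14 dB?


165 dB


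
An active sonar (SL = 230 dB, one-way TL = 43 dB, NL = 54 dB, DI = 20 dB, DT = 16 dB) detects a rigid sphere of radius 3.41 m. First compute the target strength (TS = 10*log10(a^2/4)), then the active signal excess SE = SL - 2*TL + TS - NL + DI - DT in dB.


Step 1: TS = 10*log10(3.41^2/4) = 4.63 dB
Step 2: SE = SL - 2*TL + TS - NL + DI - DT = 230 - 2*43 + (4.63) - 54 + 20 - 16 = 98.63

98.63 dB


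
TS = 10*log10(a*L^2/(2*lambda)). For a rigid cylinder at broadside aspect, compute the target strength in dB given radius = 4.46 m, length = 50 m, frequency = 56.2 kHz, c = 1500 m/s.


lambda = 1500/56200 = 0.02669 m
TS = 10*log10(4.46*50^2/(2*0.02669)) = 53.2

53.2 dB


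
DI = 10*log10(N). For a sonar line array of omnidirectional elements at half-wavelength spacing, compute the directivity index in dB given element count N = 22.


DI = 10*log10(22) = 13.42

13.42 dB


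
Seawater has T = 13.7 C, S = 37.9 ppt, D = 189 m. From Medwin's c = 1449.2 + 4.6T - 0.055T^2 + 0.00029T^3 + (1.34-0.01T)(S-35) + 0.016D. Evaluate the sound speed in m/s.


c = 1449.2 + 4.6*13.7 - 0.055*13.7^2 + 0.00029*13.7^3 + (1.34 - 0.01*13.7)*(37.9 - 35) + 0.016*189 = 1509.16

1509.16 m/s


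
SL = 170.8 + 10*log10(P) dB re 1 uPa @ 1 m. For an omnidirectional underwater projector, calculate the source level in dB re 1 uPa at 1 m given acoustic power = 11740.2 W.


SL = 170.8 + 10*log10(11740.2) = 170.8 + 40.7 = 211.5

211.5 dB


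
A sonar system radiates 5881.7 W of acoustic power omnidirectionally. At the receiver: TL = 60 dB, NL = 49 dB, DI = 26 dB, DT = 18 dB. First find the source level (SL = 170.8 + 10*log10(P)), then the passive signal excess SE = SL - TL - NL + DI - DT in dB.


Step 1: SL = 170.8 + 10*log10(5881.7) = 208.5 dB
Step 2: SE = SL - TL - NL + DI - DT = 208.5 - 60 - 49 + 26 - 18 = 107.5

107.5 dB


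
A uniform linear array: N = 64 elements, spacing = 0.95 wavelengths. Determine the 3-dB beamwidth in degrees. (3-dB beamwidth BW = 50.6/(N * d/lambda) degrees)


0.83 deg


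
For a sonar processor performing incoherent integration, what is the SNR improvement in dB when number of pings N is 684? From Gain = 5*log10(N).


Gain = 5*log10(684) = 14.18

14.18 dB


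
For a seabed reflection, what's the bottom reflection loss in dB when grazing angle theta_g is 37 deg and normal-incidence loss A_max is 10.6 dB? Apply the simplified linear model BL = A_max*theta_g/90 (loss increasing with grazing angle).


BL = A_max * theta_g / 90 = 10.6 * 37 / 90 = 4.36

4.36 dB


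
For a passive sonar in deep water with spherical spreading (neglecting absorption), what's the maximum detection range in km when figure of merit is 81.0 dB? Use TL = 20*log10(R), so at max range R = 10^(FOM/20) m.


At max range FOM = TL, so 20*log10(R) = 81.0
R = 10^(81.0/20) = 11220.18 m = 11.22 km

11.22 km


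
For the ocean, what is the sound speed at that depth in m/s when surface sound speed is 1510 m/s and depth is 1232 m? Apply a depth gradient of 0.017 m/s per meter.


1530.944 m/s


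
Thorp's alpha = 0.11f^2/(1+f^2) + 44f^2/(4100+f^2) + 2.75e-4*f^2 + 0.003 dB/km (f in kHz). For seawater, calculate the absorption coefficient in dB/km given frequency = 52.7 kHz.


f^2 = 2777.29
alpha = 0.11*2777.29/(1+2777.29) + 44*2777.29/(4100+2777.29) + 2.75e-4*2777.29 + 0.003 = 18.645

18.645 dB/km


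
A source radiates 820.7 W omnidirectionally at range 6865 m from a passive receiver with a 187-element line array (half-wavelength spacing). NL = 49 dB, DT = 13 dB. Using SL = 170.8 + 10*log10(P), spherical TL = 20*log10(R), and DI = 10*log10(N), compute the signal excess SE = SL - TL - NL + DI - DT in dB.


83.93 dB


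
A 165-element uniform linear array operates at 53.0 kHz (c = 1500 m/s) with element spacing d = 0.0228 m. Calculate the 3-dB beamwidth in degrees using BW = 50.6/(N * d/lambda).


Step 1: lambda = 1500/53000 = 0.0283 m
Step 2: d/lambda = 0.0228/0.0283 = 0.8057
Step 3: BW = 50.6/(N * d/lambda) = 50.6/(165 * 0.8057) = 0.38

0.38 deg


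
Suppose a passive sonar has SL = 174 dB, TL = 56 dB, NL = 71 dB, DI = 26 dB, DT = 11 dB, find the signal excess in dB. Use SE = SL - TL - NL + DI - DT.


62 dB


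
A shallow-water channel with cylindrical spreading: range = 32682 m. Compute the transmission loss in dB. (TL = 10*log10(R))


TL = 10*log10(32682) = 45.14

45.14 dB


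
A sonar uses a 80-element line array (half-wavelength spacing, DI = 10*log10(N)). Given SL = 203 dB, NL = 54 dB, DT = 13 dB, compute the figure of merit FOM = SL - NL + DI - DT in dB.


155.03 dB


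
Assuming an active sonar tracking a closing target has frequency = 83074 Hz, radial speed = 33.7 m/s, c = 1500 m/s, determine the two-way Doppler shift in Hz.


fd = 2*f*v/c = 2 * 83074 * 33.7 / 1500 = 3732.79

3732.79 Hz


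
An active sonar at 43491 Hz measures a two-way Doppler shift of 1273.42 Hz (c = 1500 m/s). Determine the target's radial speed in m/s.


21.96 m/s


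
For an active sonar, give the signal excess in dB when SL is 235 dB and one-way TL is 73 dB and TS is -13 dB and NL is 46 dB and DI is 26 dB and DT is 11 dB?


SE = SL - 2*TL + TS - NL + DI - DT = 235 - 2*73 + (-13) - 46 + 26 - 11 = 45

45 dB


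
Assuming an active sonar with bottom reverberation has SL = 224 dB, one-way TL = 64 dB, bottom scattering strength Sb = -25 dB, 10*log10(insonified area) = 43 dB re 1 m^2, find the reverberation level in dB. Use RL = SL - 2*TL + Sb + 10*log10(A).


RL = SL - 2*TL + Sb + 10*log10(A) = 224 - 2*64 + (-25) + 43 = 114

114 dB


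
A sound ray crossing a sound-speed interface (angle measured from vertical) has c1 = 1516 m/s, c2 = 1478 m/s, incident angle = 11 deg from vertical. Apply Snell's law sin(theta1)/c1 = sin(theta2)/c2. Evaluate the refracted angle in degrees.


sin(theta2) = (c2/c1)*sin(theta1) = (1478/1516)*sin(11 deg) = 0.18603
theta2 = arcsin(0.18603) = 10.72

10.72 deg
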